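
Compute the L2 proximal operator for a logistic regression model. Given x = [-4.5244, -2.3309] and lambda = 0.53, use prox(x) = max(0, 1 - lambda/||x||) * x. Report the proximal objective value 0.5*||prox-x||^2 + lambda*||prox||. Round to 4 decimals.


Step 1: Compute ||x||.
||x|| = 5.0895
Step 2: Compute scaling factor.
scale = max(0, 1 - 0.53/5.0895) = 0.8959
Step 3: prox(x) = [-4.0532, -2.0882]
||prox(x)|| = 4.5595
Step 4: Proximal objective.
0.5*||prox-x||^2 = 0.1405
lambda*||prox|| = 2.4165
Total = 2.557


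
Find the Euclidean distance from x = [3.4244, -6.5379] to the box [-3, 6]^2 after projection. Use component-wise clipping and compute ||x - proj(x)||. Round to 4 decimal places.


Project each component onto [-3, 6].
clip(3.4244) = 3.4244, clip(-6.5379) = -3.0
Projection = [3.4244, -3.0]
Squared diffs: [0.0, 12.5167]
Distance = sqrt(12.5167) = 3.5379


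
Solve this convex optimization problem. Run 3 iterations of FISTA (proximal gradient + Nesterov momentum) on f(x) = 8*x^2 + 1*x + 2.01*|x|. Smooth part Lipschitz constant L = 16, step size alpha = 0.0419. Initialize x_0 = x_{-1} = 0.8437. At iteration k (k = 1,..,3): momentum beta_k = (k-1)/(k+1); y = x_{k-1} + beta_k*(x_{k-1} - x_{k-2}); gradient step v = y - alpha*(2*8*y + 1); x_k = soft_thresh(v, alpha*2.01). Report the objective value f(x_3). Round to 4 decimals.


FISTA on f(x) = 8*x^2 + 1*x + 2.01*|x|
L = 16, alpha = 0.0419
Iteration 1: beta = 0.0, y = 0.8437 + 0.0*(0.8437 - 0.8437) = 0.8437
  grad(y) = 14.4992, v = y - alpha*grad = 0.2362
  prox(v) = soft_thresh(0.2362, 0.0842) = 0.152
Iteration 2: beta = 0.3333, y = 0.152 + 0.3333*(0.152 - 0.8437) = -0.0786
  grad(y) = -0.2578, v = y - alpha*grad = -0.0678
  prox(v) = soft_thresh(-0.0678, 0.0842) = 0.0
Iteration 3: beta = 0.5, y = 0.0 + 0.5*(0.0 - 0.152) = -0.076
  grad(y) = -0.2157, v = y - alpha*grad = -0.0669
  prox(v) = soft_thresh(-0.0669, 0.0842) = 0.0
f(x_3) = 8*0.0^2 + 1*0.0 + 2.01*|0.0| = 0.0


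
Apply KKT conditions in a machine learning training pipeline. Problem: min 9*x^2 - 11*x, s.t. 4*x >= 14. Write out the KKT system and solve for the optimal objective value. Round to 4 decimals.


Step 1: Try lambda = 0 (constraint inactive).
x_unc = 11/(2*9) = 0.6111
Check: 4*0.6111 = 2.4444 < 14 -- violated!
Step 2: Constraint must be active: 4*x = 14
x* = 14/4 = 3.5
lambda = (2*9*3.5 - 11)/4 = 13.0
Step 3: Compute optimal value.
f(x*) = 9*3.5^2 - 11*3.5 = 71.75


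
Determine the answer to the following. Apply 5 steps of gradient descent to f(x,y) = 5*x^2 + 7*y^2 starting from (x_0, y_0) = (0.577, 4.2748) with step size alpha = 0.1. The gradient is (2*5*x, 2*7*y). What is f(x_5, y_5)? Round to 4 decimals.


Gradient descent on f(x,y) = 5*x^2 + 7*y^2.
Starting point: (0.577, 4.2748), alpha = 0.1
Step 1: grad_x = 2*5*0.577 = 5.77, grad_y = 2*7*4.2748 = 59.8472
  x_1 = 0.577 - 0.1*5.77 = 0.0
  y_1 = 4.2748 - 0.1*59.8472 = -1.7099
Step 2: grad_x = 2*5*0.0 = 0.0, grad_y = 2*7*-1.7099 = -23.9389
  x_2 = 0.0 - 0.1*0.0 = 0.0
  y_2 = -1.7099 - 0.1*-23.9389 = 0.684
Step 3: grad_x = 2*5*0.0 = 0.0, grad_y = 2*7*0.684 = 9.5756
  x_3 = 0.0 - 0.1*0.0 = 0.0
  y_3 = 0.684 - 0.1*9.5756 = -0.2736
Step 4: grad_x = 2*5*0.0 = 0.0, grad_y = 2*7*-0.2736 = -3.8302
  x_4 = 0.0 - 0.1*0.0 = 0.0
  y_4 = -0.2736 - 0.1*-3.8302 = 0.1094
Step 5: grad_x = 2*5*0.0 = 0.0, grad_y = 2*7*0.1094 = 1.5321
  x_5 = 0.0 - 0.1*0.0 = 0.0
  y_5 = 0.1094 - 0.1*1.5321 = -0.0438
f(0.0, -0.0438) = 5*0.0^2 + 7*(-0.0438)^2 = 0.0134


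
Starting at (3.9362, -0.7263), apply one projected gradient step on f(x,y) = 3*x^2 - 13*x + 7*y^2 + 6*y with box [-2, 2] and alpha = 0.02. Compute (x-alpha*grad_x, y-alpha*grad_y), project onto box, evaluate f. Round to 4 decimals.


Step 1: Compute gradient at (3.9362, -0.7263).
grad_x = 2*3*3.9362 - 13 = 10.6172
grad_y = 2*7*-0.7263 + 6 = -4.1682
Step 2: Gradient step.
x_raw = 3.9362 - 0.02*10.6172 = 3.7239
y_raw = -0.7263 - 0.02*-4.1682 = -0.6429
Step 3: Project onto [-2, 2].
x_proj = clip(3.7239) = 2.0
y_proj = clip(-0.6429) = -0.6429
Step 4: Evaluate f.
f(2.0, -0.6429) = -14.964


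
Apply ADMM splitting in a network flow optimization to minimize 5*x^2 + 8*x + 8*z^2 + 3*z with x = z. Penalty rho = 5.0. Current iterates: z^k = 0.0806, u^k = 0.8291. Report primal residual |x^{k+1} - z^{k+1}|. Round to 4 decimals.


ADMM iteration with rho = 5.0, z^k = 0.0806, u^k = 0.8291
Step 1: x-update.
Minimize 5*x^2 + 8*x + (5.0/2)*(x - 0.0806 + 0.8291)^2
FOC: (2*5 + 5.0)*x = -8 + 5.0*(0.0806 - 0.8291)
x^{k+1} = -0.7828
Step 2: z-update.
Minimize 8*z^2 + 3*z + (5.0/2)*(-0.7828 - z + 0.8291)^2
FOC: (2*8 + 5.0)*z = -3 + 5.0*(-0.7828 + 0.8291)
z^{k+1} = -0.1318
Step 3: u-update.
u^{k+1} = 0.8291 - 0.7828 + 0.1318 = 0.1781
Step 4: Primal residual = |-0.7828 + 0.1318| = 0.651


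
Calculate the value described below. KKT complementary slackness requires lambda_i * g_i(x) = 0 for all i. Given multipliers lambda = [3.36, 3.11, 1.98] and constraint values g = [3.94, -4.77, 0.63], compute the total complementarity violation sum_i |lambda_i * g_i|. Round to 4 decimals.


KKT complementary slackness check:
lambda_1 * g_1 = 3.36 * 3.94 = 13.2384
lambda_2 * g_2 = 3.11 * -4.77 = -14.8347
lambda_3 * g_3 = 1.98 * 0.63 = 1.2474
Total violation = 13.2384 + 14.8347 + 1.2474 = 29.3205


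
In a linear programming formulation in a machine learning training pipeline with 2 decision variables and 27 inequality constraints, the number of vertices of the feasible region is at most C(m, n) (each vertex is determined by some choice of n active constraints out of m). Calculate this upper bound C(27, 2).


Each vertex corresponds to some choice of n active constraints out of m, so the number of vertices is at most C(m, n) = m! / (n!(m-n)!).
m = 27, n = 2
Numerator: 27 * 26
Denominator: 2! = 2
C(27, 2) = 351


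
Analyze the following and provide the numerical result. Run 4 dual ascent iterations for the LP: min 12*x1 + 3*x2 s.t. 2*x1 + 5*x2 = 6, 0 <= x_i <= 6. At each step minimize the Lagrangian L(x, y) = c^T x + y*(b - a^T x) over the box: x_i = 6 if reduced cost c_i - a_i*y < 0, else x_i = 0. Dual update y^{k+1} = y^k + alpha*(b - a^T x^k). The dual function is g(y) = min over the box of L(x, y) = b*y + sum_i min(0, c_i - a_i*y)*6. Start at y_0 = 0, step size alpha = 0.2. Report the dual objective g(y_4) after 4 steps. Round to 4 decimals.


Dual ascent for LP: min 12*x1 + 3*x2, 2*x1 + 5*x2 = 6, 0 <= x_i <= 6
Step 1: y^k = 0.0, reduced costs: (12.0, 3.0)
  x^k = (0.0, 0.0), subgradient = b - a^T x = 6.0
  y^{k+1} = 0.0 + 0.2*6.0 = 1.2
Step 2: y^k = 1.2, reduced costs: (9.6, -3.0)
  x^k = (0.0, 6.0), subgradient = b - a^T x = -24.0
  y^{k+1} = 1.2 + 0.2*-24.0 = -3.6
Step 3: y^k = -3.6, reduced costs: (19.2, 21.0)
  x^k = (0.0, 0.0), subgradient = b - a^T x = 6.0
  y^{k+1} = -3.6 + 0.2*6.0 = -2.4
Step 4: y^k = -2.4, reduced costs: (16.8, 15.0)
  x^k = (0.0, 0.0), subgradient = b - a^T x = 6.0
  y^{k+1} = -2.4 + 0.2*6.0 = -1.2
Dual objective at y_4 = -1.2: reduced costs (14.4, 9.0), box minimizer x = (0.0, 0.0)
g(y_4) = b*y + (c1 - a1*y)*x1 + (c2 - a2*y)*x2 = 6*(-1.2) + 14.4*0.0 + 9.0*0.0 = -7.2 + 0.0 + 0.0 = -7.2


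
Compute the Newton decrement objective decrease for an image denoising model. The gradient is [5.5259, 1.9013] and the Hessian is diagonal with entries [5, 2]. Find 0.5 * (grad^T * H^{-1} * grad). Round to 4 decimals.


Step 1: H is diagonal, so H^(-1) * g = [1.1052, 0.9507].
Step 2: g^T H^(-1) g = sum_i g_i^2 / H_ii
  = (5.5259)^2/5 + (1.9013)^2/2
  = 6.1071 + 1.8075 = 7.9146
Step 3: Objective decrease = 0.5 * g^T H^(-1) g = 3.9573


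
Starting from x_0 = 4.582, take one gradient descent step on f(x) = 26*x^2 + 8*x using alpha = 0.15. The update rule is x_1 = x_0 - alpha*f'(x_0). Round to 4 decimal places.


We compute the gradient at x_0 and apply the update.
f'(x) = 52*x + 8
f'(4.582) = 52*4.582 + 8 = 246.264
x_1 = 4.582 - 0.15*246.264 = -32.3576


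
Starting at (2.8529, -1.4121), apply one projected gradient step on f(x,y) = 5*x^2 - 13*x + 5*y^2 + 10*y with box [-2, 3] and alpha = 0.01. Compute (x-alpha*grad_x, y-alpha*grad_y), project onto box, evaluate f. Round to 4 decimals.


Step 1: Compute gradient at (2.8529, -1.4121).
grad_x = 2*5*2.8529 - 13 = 15.529
grad_y = 2*5*-1.4121 + 10 = -4.121
Step 2: Gradient step.
x_raw = 2.8529 - 0.01*15.529 = 2.6976
y_raw = -1.4121 - 0.01*-4.121 = -1.3709
Step 3: Project onto [-2, 3].
x_proj = clip(2.6976) = 2.6976
y_proj = clip(-1.3709) = -1.3709
Step 4: Evaluate f.
f(2.6976, -1.3709) = -2.9956


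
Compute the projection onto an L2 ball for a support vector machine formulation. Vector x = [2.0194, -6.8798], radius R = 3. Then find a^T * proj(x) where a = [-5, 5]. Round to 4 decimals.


Step 1: Compute ||x|| (intermediates to 6 decimals).
||x|| = sqrt(2.0194^2 + (-6.8798)^2) = 7.170051
Step 2: Project.
Since ||x|| > R, scale = R/||x|| = 3/7.170051 = 0.418407, proj(x) = scale * x
proj(x) = [0.844931, -2.878556]
Step 3: Dot product.
a^T * proj(x) = -5*0.844931 + 5*(-2.878556) = -18.6174


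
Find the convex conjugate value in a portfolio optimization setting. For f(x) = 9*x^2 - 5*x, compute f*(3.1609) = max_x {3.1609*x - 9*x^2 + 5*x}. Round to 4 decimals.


f*(y) = sup_x {y*x - a*x^2 - b*x} = sup_x {(y-b)*x - a*x^2}
FOC: (y - b) - 2a*x = 0 => x* = (y - b)/(2a)
x* = (3.1609 + 5)/(2*9) = 0.4534
f*(3.1609) = (y-b)^2/(4a) = (3.1609 + 5)^2/(4*9)
= 66.6003/36 = 1.85


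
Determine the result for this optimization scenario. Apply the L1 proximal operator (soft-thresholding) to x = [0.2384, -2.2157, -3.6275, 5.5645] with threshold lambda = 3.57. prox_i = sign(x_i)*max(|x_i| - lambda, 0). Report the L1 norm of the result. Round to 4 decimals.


Soft-thresholding with lambda = 3.57:
prox(0.2384) = sign(0.2384)*max(|0.2384| - 3.57, 0) = 0.0
prox(-2.2157) = sign(-2.2157)*max(|-2.2157| - 3.57, 0) = 0.0
prox(-3.6275) = sign(-3.6275)*max(|-3.6275| - 3.57, 0) = -0.0575
prox(5.5645) = sign(5.5645)*max(|5.5645| - 3.57, 0) = 1.9945
prox(x) = [0.0, 0.0, -0.0575, 1.9945]
||prox(x)||_1 = 0.0 + 0.0 + 0.0575 + 1.9945 = 2.052


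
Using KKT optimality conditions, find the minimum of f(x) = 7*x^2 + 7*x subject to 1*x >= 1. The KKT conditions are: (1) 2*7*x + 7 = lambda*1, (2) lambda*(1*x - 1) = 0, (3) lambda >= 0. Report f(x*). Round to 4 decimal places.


Step 1: Try lambda = 0 (constraint inactive).
x_unc = -7/(2*7) = -0.5
Check: 1*-0.5 = -0.5 < 1 -- violated!
Step 2: Constraint must be active: 1*x = 1
x* = 1/1 = 1.0
lambda = (2*7*1.0 + 7)/1 = 21.0
Step 3: Compute optimal value.
f(x*) = 7*1.0^2 + 7*1.0 = 14.0


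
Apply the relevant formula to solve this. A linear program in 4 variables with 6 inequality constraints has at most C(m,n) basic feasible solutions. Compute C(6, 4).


Each vertex corresponds to some choice of n active constraints out of m, so the number of vertices is at most C(m, n) = m! / (n!(m-n)!).
m = 6, n = 4
Numerator: 6 * 5 * 4 * 3
Denominator: 4! = 24
C(6, 4) = 15


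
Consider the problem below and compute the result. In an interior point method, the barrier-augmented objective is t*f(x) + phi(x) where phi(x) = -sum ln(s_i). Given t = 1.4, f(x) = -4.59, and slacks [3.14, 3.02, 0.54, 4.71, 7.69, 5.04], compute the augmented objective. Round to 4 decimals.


Step 1: Compute log-barrier.
ln values: [1.1442, 1.1053, -0.6162, 1.5497, 2.0399, 1.6174]
phi = -(1.1442 + 1.1053 - 0.6162 + 1.5497 + 2.0399 + 1.6174) = -6.8403
Step 2: Compute augmented objective.
t*f(x) = 1.4*-4.59 = -6.426
Total = -6.426 - 6.8403 = -13.2663


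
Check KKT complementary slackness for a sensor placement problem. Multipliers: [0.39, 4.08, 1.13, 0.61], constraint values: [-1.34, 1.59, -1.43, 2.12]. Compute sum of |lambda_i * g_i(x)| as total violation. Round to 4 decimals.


KKT complementary slackness check:
lambda_1 * g_1 = 0.39 * -1.34 = -0.5226
lambda_2 * g_2 = 4.08 * 1.59 = 6.4872
lambda_3 * g_3 = 1.13 * -1.43 = -1.6159
lambda_4 * g_4 = 0.61 * 2.12 = 1.2932
Total violation = 0.5226 + 6.4872 + 1.6159 + 1.2932 = 9.9189


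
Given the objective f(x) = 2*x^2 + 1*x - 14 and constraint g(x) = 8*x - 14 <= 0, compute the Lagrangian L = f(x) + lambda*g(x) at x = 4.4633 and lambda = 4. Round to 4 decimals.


Step 1: Evaluate f(x).
f(4.4633) = 2*4.4633^2 + 1*4.4633 - 14 = 30.3054
Step 2: Evaluate g(x).
g(4.4633) = 8*4.4633 - 14 = 21.7064
Step 3: Compute Lagrangian.
L = 30.3054 + 4*21.7064 = 117.131


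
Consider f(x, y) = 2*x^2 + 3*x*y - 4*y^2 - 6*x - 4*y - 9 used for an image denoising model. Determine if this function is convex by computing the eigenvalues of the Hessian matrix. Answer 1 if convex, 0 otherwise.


The Hessian of f(x,y) = 2*x^2 + 3*x*y - 4*y^2 - 6*x - 4*y - 9 is:
H = [[4, 3], [3, -8]]
Trace = 4 - 8 = -4
Determinant = 4*-8 - (3)^2 = -41
Discriminant = (-4)^2 - 4*-41 = 180.0
Eigenvalues: lambda_1 = -8.7082, lambda_2 = 4.7082
The function is not convex.

0


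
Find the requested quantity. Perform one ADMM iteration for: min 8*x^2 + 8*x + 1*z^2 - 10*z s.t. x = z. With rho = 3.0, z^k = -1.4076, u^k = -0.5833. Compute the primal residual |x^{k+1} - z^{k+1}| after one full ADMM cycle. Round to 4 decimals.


ADMM iteration with rho = 3.0, z^k = -1.4076, u^k = -0.5833
Step 1: x-update.
Minimize 8*x^2 + 8*x + (3.0/2)*(x + 1.4076 - 0.5833)^2
FOC: (2*8 + 3.0)*x = -8 + 3.0*(-1.4076 + 0.5833)
x^{k+1} = -0.5512
Step 2: z-update.
Minimize 1*z^2 - 10*z + (3.0/2)*(-0.5512 - z - 0.5833)^2
FOC: (2*1 + 3.0)*z = 10 + 3.0*(-0.5512 - 0.5833)
z^{k+1} = 1.3193
Step 3: u-update.
u^{k+1} = -0.5833 - 0.5512 - 1.3193 = -2.4538
Step 4: Primal residual = |-0.5512 - 1.3193| = 1.8705


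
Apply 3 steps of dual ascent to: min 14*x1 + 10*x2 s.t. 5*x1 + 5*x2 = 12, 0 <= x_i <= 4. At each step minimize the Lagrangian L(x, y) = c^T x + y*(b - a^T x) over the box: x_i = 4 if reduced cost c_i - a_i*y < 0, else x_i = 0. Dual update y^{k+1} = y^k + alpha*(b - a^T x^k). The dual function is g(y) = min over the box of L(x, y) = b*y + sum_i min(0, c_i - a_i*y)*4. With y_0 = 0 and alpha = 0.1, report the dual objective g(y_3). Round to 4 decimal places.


Dual ascent for LP: min 14*x1 + 10*x2, 5*x1 + 5*x2 = 12, 0 <= x_i <= 4
Step 1: y^k = 0.0, reduced costs: (14.0, 10.0)
  x^k = (0.0, 0.0), subgradient = b - a^T x = 12.0
  y^{k+1} = 0.0 + 0.1*12.0 = 1.2
Step 2: y^k = 1.2, reduced costs: (8.0, 4.0)
  x^k = (0.0, 0.0), subgradient = b - a^T x = 12.0
  y^{k+1} = 1.2 + 0.1*12.0 = 2.4
Step 3: y^k = 2.4, reduced costs: (2.0, -2.0)
  x^k = (0.0, 4.0), subgradient = b - a^T x = -8.0
  y^{k+1} = 2.4 + 0.1*-8.0 = 1.6
Dual objective at y_3 = 1.6: reduced costs (6.0, 2.0), box minimizer x = (0.0, 0.0)
g(y_3) = b*y + (c1 - a1*y)*x1 + (c2 - a2*y)*x2 = 12*1.6 + 6.0*0.0 + 2.0*0.0 = 19.2 + 0.0 + 0.0 = 19.2


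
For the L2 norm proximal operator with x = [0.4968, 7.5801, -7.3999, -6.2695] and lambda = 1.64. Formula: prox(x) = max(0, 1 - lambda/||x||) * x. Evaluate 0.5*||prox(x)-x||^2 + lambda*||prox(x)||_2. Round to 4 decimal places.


Step 1: Compute ||x||.
||x|| = 12.3195
Step 2: Compute scaling factor.
scale = max(0, 1 - 1.64/12.3195) = 0.8669
Step 3: prox(x) = [0.4307, 6.571, -6.4148, -5.4349]
||prox(x)|| = 10.6795
Step 4: Proximal objective.
0.5*||prox-x||^2 = 1.3448
lambda*||prox|| = 17.5144
Total = 18.8592


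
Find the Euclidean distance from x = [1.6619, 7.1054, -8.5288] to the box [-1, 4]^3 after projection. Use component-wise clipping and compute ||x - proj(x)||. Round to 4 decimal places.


Project each component onto [-1, 4].
clip(1.6619) = 1.6619, clip(7.1054) = 4.0, clip(-8.5288) = -1.0
Projection = [1.6619, 4.0, -1.0]
Squared diffs: [0.0, 9.6435, 56.6828]
Distance = sqrt(66.3263) = 8.1441


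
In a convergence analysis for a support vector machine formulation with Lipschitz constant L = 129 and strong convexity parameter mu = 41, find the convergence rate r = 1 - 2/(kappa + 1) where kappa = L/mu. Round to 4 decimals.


Step 1: Compute the condition number.
kappa = L/mu = 129/41 = 3.1463
Step 2: Compute the convergence rate.
r = 1 - 2/(kappa + 1) = 1 - 2*mu/(L + mu) = (L - mu)/(L + mu) = 88/170 = 0.5176


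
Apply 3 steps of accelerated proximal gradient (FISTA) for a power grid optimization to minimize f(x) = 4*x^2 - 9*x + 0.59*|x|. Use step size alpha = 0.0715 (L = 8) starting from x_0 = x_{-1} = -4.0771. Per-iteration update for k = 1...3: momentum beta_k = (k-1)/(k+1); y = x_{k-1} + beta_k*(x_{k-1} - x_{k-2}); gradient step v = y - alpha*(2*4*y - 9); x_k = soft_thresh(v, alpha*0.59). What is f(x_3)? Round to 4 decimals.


FISTA on f(x) = 4*x^2 - 9*x + 0.59*|x|
L = 8, alpha = 0.0715
Iteration 1: beta = 0.0, y = -4.0771 + 0.0*(-4.0771 + 4.0771) = -4.0771
  grad(y) = -41.6168, v = y - alpha*grad = -1.1015
  prox(v) = soft_thresh(-1.1015, 0.0422) = -1.0593
Iteration 2: beta = 0.3333, y = -1.0593 + 0.3333*(-1.0593 + 4.0771) = -0.0534
  grad(y) = -9.4271, v = y - alpha*grad = 0.6207
  prox(v) = soft_thresh(0.6207, 0.0422) = 0.5785
Iteration 3: beta = 0.5, y = 0.5785 + 0.5*(0.5785 + 1.0593) = 1.3974
  grad(y) = 2.1788, v = y - alpha*grad = 1.2416
  prox(v) = soft_thresh(1.2416, 0.0422) = 1.1994
f(x_3) = 4*1.1994^2 - 9*1.1994 + 0.59*|1.1994| = -4.3327


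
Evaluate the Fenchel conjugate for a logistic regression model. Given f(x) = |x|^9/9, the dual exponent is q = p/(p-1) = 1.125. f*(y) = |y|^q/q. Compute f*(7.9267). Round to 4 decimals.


The conjugate exponent q satisfies 1/p + 1/q = 1.
p = 9, so q = 9/(9 - 1) = 1.125
|y|^q = 7.9267^1.125 = 10.2678
f*(7.9267) = 10.2678 / 1.125 = 9.127


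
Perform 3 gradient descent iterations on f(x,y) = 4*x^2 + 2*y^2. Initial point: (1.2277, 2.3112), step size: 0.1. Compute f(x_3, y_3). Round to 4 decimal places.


Gradient descent on f(x,y) = 4*x^2 + 2*y^2.
Starting point: (1.2277, 2.3112), alpha = 0.1
Step 1: grad_x = 2*4*1.2277 = 9.8216, grad_y = 2*2*2.3112 = 9.2448
  x_1 = 1.2277 - 0.1*9.8216 = 0.2455
  y_1 = 2.3112 - 0.1*9.2448 = 1.3867
Step 2: grad_x = 2*4*0.2455 = 1.9643, grad_y = 2*2*1.3867 = 5.5469
  x_2 = 0.2455 - 0.1*1.9643 = 0.0491
  y_2 = 1.3867 - 0.1*5.5469 = 0.832
Step 3: grad_x = 2*4*0.0491 = 0.3929, grad_y = 2*2*0.832 = 3.3281
  x_3 = 0.0491 - 0.1*0.3929 = 0.0098
  y_3 = 0.832 - 0.1*3.3281 = 0.4992
f(0.0098, 0.4992) = 4*0.0098^2 + 2*0.4992^2 = 0.4988


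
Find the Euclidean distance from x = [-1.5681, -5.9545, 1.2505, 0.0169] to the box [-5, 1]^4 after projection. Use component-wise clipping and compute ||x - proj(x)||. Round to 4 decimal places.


Project each component onto [-5, 1].
clip(-1.5681) = -1.5681, clip(-5.9545) = -5.0, clip(1.2505) = 1.0, clip(0.0169) = 0.0169
Projection = [-1.5681, -5.0, 1.0, 0.0169]
Squared diffs: [0.0, 0.9111, 0.0628, 0.0]
Distance = sqrt(0.9739) = 0.9868


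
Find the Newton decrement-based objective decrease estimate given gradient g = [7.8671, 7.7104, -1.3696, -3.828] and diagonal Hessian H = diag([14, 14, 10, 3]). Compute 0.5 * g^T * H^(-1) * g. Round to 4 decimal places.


Step 1: H is diagonal, so H^(-1) * g = [0.5619, 0.5507, -0.137, -1.276].
Step 2: g^T H^(-1) g = sum_i g_i^2 / H_ii
  = (7.8671)^2/14 + (7.7104)^2/14 + (-1.3696)^2/10 + (-3.828)^2/3
  = 4.4208 + 4.2464 + 0.1876 + 4.8845 = 13.7394
Step 3: Objective decrease = 0.5 * g^T H^(-1) g = 6.8697


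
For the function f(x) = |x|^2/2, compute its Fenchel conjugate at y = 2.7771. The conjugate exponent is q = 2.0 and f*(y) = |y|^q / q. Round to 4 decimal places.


The conjugate exponent q satisfies 1/p + 1/q = 1.
p = 2, so q = 2/(2 - 1) = 2.0
|y|^q = 2.7771^2.0 = 7.7123
f*(2.7771) = 7.7123 / 2.0 = 3.8561


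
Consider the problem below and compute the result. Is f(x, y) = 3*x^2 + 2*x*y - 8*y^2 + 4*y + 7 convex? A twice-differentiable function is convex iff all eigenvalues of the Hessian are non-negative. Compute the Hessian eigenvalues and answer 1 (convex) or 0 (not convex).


The Hessian of f(x,y) = 3*x^2 + 2*x*y - 8*y^2 + 4*y + 7 is:
H = [[6, 2], [2, -16]]
Trace = 6 - 16 = -10
Determinant = 6*-16 - (2)^2 = -100
Discriminant = (-10)^2 - 4*-100 = 500.0
Eigenvalues: lambda_1 = -16.1803, lambda_2 = 6.1803
The function is not convex.

0


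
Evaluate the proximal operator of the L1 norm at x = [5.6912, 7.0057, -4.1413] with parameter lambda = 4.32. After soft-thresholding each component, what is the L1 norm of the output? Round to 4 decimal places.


Soft-thresholding with lambda = 4.32:
prox(5.6912) = sign(5.6912)*max(|5.6912| - 4.32, 0) = 1.3712
prox(7.0057) = sign(7.0057)*max(|7.0057| - 4.32, 0) = 2.6857
prox(-4.1413) = sign(-4.1413)*max(|-4.1413| - 4.32, 0) = 0.0
prox(x) = [1.3712, 2.6857, 0.0]
||prox(x)||_1 = 1.3712 + 2.6857 + 0.0 = 4.0569


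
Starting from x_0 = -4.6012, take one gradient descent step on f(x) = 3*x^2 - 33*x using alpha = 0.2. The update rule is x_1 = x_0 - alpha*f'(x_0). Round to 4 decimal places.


We compute the gradient at x_0 and apply the update.
f'(x) = 6*x - 33
f'(-4.6012) = 6*-4.6012 - 33 = -60.6072
x_1 = -4.6012 - 0.2*-60.6072 = 7.5202


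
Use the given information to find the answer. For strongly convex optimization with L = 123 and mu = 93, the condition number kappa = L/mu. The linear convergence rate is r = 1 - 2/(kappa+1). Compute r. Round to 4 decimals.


Step 1: Compute the condition number.
kappa = L/mu = 123/93 = 1.3226
Step 2: Compute the convergence rate.
r = 1 - 2/(kappa + 1) = 1 - 2*mu/(L + mu) = (L - mu)/(L + mu) = 30/216 = 0.1389


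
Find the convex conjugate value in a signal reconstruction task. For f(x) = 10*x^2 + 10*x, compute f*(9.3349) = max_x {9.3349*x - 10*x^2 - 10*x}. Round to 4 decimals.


f*(y) = sup_x {y*x - a*x^2 - b*x} = sup_x {(y-b)*x - a*x^2}
FOC: (y - b) - 2a*x = 0 => x* = (y - b)/(2a)
x* = (9.3349 - 10)/(2*10) = -0.0333
f*(9.3349) = (y-b)^2/(4a) = (9.3349 - 10)^2/(4*10)
= 0.4424/40 = 0.0111


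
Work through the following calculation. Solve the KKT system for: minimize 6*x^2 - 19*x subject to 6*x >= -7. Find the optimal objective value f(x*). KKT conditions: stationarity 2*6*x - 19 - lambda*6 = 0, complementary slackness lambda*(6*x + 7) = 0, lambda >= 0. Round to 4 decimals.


Step 1: Try lambda = 0 (constraint inactive).
Stationarity: 2*6*x - 19 = 0
x* = 19/(2*6) = 19/12 = 1.5833 (rounded; the exact value 19/12 is used below)
Check constraint: 6*1.5833 = 9.4998 >= -7 -- satisfied.
Step 2: Compute optimal value.
f(x*) = 6*(19/12)^2 - 19*(19/12) = -15.0417


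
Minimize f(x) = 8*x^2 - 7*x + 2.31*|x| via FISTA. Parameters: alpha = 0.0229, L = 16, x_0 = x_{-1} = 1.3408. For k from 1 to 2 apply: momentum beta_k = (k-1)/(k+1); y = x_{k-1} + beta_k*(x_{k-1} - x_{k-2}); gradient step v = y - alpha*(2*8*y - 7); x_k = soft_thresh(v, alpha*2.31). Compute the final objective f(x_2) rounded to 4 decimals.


FISTA on f(x) = 8*x^2 - 7*x + 2.31*|x|
L = 16, alpha = 0.0229
Iteration 1: beta = 0.0, y = 1.3408 + 0.0*(1.3408 - 1.3408) = 1.3408
  grad(y) = 14.4528, v = y - alpha*grad = 1.0098
  prox(v) = soft_thresh(1.0098, 0.0529) = 0.9569
Iteration 2: beta = 0.3333, y = 0.9569 + 0.3333*(0.9569 - 1.3408) = 0.829
  grad(y) = 6.2636, v = y - alpha*grad = 0.6855
  prox(v) = soft_thresh(0.6855, 0.0529) = 0.6326
f(x_2) = 8*0.6326^2 - 7*0.6326 + 2.31*|0.6326| = 0.2348


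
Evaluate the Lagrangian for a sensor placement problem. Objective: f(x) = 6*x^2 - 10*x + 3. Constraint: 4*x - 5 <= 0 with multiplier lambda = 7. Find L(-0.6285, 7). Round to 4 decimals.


Step 1: Evaluate f(x).
f(-0.6285) = 6*(-0.6285)^2 - 10*(-0.6285) + 3 = 11.6551
Step 2: Evaluate g(x).
g(-0.6285) = 4*-0.6285 - 5 = -7.514
Step 3: Compute Lagrangian.
L = 11.6551 + 7*-7.514 = -40.9429


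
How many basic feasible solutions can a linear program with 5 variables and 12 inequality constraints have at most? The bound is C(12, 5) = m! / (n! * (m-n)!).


Each vertex corresponds to some choice of n active constraints out of m, so the number of vertices is at most C(m, n) = m! / (n!(m-n)!).
m = 12, n = 5
Numerator: 12 * 11 * 10 * 9 * 8
Denominator: 5! = 120
C(12, 5) = 792


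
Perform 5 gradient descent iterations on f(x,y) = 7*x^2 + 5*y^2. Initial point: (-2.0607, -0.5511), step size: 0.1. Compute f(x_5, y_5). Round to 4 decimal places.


Gradient descent on f(x,y) = 7*x^2 + 5*y^2.
Starting point: (-2.0607, -0.5511), alpha = 0.1
Step 1: grad_x = 2*7*-2.0607 = -28.8498, grad_y = 2*5*-0.5511 = -5.511
  x_1 = -2.0607 - 0.1*-28.8498 = 0.8243
  y_1 = -0.5511 - 0.1*-5.511 = 0.0
Step 2: grad_x = 2*7*0.8243 = 11.5399, grad_y = 2*5*0.0 = 0.0
  x_2 = 0.8243 - 0.1*11.5399 = -0.3297
  y_2 = 0.0 - 0.1*0.0 = 0.0
Step 3: grad_x = 2*7*-0.3297 = -4.616, grad_y = 2*5*0.0 = 0.0
  x_3 = -0.3297 - 0.1*-4.616 = 0.1319
  y_3 = 0.0 - 0.1*0.0 = 0.0
Step 4: grad_x = 2*7*0.1319 = 1.8464, grad_y = 2*5*0.0 = 0.0
  x_4 = 0.1319 - 0.1*1.8464 = -0.0528
  y_4 = 0.0 - 0.1*0.0 = 0.0
Step 5: grad_x = 2*7*-0.0528 = -0.7386, grad_y = 2*5*0.0 = 0.0
  x_5 = -0.0528 - 0.1*-0.7386 = 0.0211
  y_5 = 0.0 - 0.1*0.0 = 0.0
f(0.0211, 0.0) = 7*0.0211^2 + 5*0.0^2 = 0.0031


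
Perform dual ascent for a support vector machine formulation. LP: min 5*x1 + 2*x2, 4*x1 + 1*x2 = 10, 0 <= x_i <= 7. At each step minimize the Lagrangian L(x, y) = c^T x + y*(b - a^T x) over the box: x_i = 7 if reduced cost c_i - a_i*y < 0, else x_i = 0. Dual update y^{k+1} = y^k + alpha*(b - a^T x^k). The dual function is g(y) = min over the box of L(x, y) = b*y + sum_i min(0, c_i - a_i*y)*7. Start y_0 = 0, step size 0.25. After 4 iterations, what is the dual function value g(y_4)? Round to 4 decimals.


Dual ascent for LP: min 5*x1 + 2*x2, 4*x1 + 1*x2 = 10, 0 <= x_i <= 7
Step 1: y^k = 0.0, reduced costs: (5.0, 2.0)
  x^k = (0.0, 0.0), subgradient = b - a^T x = 10.0
  y^{k+1} = 0.0 + 0.25*10.0 = 2.5
Step 2: y^k = 2.5, reduced costs: (-5.0, -0.5)
  x^k = (7.0, 7.0), subgradient = b - a^T x = -25.0
  y^{k+1} = 2.5 + 0.25*-25.0 = -3.75
Step 3: y^k = -3.75, reduced costs: (20.0, 5.75)
  x^k = (0.0, 0.0), subgradient = b - a^T x = 10.0
  y^{k+1} = -3.75 + 0.25*10.0 = -1.25
Step 4: y^k = -1.25, reduced costs: (10.0, 3.25)
  x^k = (0.0, 0.0), subgradient = b - a^T x = 10.0
  y^{k+1} = -1.25 + 0.25*10.0 = 1.25
Dual objective at y_4 = 1.25: reduced costs (0.0, 0.75), box minimizer x = (0.0, 0.0)
g(y_4) = b*y + (c1 - a1*y)*x1 + (c2 - a2*y)*x2 = 10*1.25 + 0.0*0.0 + 0.75*0.0 = 12.5 + 0.0 + 0.0 = 12.5


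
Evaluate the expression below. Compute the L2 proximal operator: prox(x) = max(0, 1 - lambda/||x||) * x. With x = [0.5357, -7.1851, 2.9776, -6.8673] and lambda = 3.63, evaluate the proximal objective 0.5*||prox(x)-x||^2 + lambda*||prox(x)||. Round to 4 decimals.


Step 1: Compute ||x||.
||x|| = 10.3893
Step 2: Compute scaling factor.
scale = max(0, 1 - 3.63/10.3893) = 0.6506
Step 3: prox(x) = [0.3485, -4.6747, 1.9372, -4.4679]
||prox(x)|| = 6.7593
Step 4: Proximal objective.
0.5*||prox-x||^2 = 6.5885
lambda*||prox|| = 24.5363
Total = 31.1249


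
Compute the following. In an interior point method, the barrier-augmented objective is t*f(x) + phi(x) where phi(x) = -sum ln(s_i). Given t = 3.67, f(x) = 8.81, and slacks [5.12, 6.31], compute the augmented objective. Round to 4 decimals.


Step 1: Compute log-barrier.
ln values: [1.6332, 1.8421]
phi = -(1.6332 + 1.8421) = -3.4753
Step 2: Compute augmented objective.
t*f(x) = 3.67*8.81 = 32.3327
Total = 32.3327 - 3.4753 = 28.8574


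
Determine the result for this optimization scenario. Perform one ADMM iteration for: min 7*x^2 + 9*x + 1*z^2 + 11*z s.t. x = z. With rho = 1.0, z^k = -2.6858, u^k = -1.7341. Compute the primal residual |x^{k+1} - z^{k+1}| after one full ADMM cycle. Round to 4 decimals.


ADMM iteration with rho = 1.0, z^k = -2.6858, u^k = -1.7341
Step 1: x-update.
Minimize 7*x^2 + 9*x + (1.0/2)*(x + 2.6858 - 1.7341)^2
FOC: (2*7 + 1.0)*x = -9 + 1.0*(-2.6858 + 1.7341)
x^{k+1} = -0.6634
Step 2: z-update.
Minimize 1*z^2 + 11*z + (1.0/2)*(-0.6634 - z - 1.7341)^2
FOC: (2*1 + 1.0)*z = -11 + 1.0*(-0.6634 - 1.7341)
z^{k+1} = -4.4658
Step 3: u-update.
u^{k+1} = -1.7341 - 0.6634 + 4.4658 = 2.0683
Step 4: Primal residual = |-0.6634 + 4.4658| = 3.8024


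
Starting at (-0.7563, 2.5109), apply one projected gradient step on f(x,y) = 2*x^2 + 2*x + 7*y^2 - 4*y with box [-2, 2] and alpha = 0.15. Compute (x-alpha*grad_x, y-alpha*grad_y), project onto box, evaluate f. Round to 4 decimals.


Step 1: Compute gradient at (-0.7563, 2.5109).
grad_x = 2*2*-0.7563 + 2 = -1.0252
grad_y = 2*7*2.5109 - 4 = 31.1526
Step 2: Gradient step.
x_raw = -0.7563 - 0.15*-1.0252 = -0.6025
y_raw = 2.5109 - 0.15*31.1526 = -2.162
Step 3: Project onto [-2, 2].
x_proj = clip(-0.6025) = -0.6025
y_proj = clip(-2.162) = -2.0
Step 4: Evaluate f.
f(-0.6025, -2.0) = 35.521


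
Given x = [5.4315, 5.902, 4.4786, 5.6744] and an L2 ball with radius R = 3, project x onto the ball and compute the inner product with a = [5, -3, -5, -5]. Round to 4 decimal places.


Step 1: Compute ||x|| (intermediates to 6 decimals).
||x|| = sqrt(5.4315^2 + 5.902^2 + 4.4786^2 + 5.6744^2) = 10.797753
Step 2: Project.
Since ||x|| > R, scale = R/||x|| = 3/10.797753 = 0.277836, proj(x) = scale * x
proj(x) = [1.509066, 1.639788, 1.244316, 1.576553]
Step 3: Dot product.
a^T * proj(x) = 5*1.509066 - 3*1.639788 - 5*1.244316 - 5*1.576553 = -11.4784


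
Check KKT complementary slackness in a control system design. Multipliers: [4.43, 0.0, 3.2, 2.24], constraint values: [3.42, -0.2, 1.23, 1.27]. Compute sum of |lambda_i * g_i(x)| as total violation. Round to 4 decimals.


KKT complementary slackness check:
lambda_1 * g_1 = 4.43 * 3.42 = 15.1506
lambda_2 * g_2 = 0.0 * -0.2 = -0.0
lambda_3 * g_3 = 3.2 * 1.23 = 3.936
lambda_4 * g_4 = 2.24 * 1.27 = 2.8448
Total violation = 15.1506 + 0.0 + 3.936 + 2.8448 = 21.9314


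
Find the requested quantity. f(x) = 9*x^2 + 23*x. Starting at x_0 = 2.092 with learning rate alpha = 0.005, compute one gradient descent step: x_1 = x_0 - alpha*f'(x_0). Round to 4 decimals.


We compute the gradient at x_0 and apply the update.
f'(x) = 18*x + 23
f'(2.092) = 18*2.092 + 23 = 60.656
x_1 = 2.092 - 0.005*60.656 = 1.7887


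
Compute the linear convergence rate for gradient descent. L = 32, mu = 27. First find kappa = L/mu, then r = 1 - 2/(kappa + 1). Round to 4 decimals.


Step 1: Compute the condition number.
kappa = L/mu = 32/27 = 1.1852
Step 2: Compute the convergence rate.
r = 1 - 2/(kappa + 1) = 1 - 2*mu/(L + mu) = (L - mu)/(L + mu) = 5/59 = 0.0847


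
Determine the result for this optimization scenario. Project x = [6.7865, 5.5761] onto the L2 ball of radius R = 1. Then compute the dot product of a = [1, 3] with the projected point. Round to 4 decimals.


Step 1: Compute ||x|| (intermediates to 6 decimals).
||x|| = sqrt(6.7865^2 + 5.5761^2) = 8.783477
Step 2: Project.
Since ||x|| > R, scale = R/||x|| = 1/8.783477 = 0.11385, proj(x) = scale * x
proj(x) = [0.772643, 0.634839]
Step 3: Dot product.
a^T * proj(x) = 1*0.772643 + 3*0.634839 = 2.6772


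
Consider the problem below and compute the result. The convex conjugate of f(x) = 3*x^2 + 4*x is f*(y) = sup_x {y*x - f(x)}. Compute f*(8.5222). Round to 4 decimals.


f*(y) = sup_x {y*x - a*x^2 - b*x} = sup_x {(y-b)*x - a*x^2}
FOC: (y - b) - 2a*x = 0 => x* = (y - b)/(2a)
x* = (8.5222 - 4)/(2*3) = 0.7537
f*(8.5222) = (y-b)^2/(4a) = (8.5222 - 4)^2/(4*3)
= 20.4503/12 = 1.7042


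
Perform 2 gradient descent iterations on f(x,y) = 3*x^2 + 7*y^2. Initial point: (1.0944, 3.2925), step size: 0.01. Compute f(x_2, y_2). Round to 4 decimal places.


Gradient descent on f(x,y) = 3*x^2 + 7*y^2.
Starting point: (1.0944, 3.2925), alpha = 0.01
Step 1: grad_x = 2*3*1.0944 = 6.5664, grad_y = 2*7*3.2925 = 46.095
  x_1 = 1.0944 - 0.01*6.5664 = 1.0287
  y_1 = 3.2925 - 0.01*46.095 = 2.8316
Step 2: grad_x = 2*3*1.0287 = 6.1724, grad_y = 2*7*2.8316 = 39.6417
  x_2 = 1.0287 - 0.01*6.1724 = 0.967
  y_2 = 2.8316 - 0.01*39.6417 = 2.4351
f(0.967, 2.4351) = 3*0.967^2 + 7*2.4351^2 = 44.3144


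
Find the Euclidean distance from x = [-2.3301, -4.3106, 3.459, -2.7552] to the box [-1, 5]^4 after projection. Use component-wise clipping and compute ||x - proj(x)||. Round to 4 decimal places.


Project each component onto [-1, 5].
clip(-2.3301) = -1.0, clip(-4.3106) = -1.0, clip(3.459) = 3.459, clip(-2.7552) = -1.0
Projection = [-1.0, -1.0, 3.459, -1.0]
Squared diffs: [1.7692, 10.9601, 0.0, 3.0807]
Distance = sqrt(15.81) = 3.9762


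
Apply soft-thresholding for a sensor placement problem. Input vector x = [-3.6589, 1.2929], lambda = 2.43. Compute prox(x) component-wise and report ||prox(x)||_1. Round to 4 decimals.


Soft-thresholding with lambda = 2.43:
prox(-3.6589) = sign(-3.6589)*max(|-3.6589| - 2.43, 0) = -1.2289
prox(1.2929) = sign(1.2929)*max(|1.2929| - 2.43, 0) = 0.0
prox(x) = [-1.2289, 0.0]
||prox(x)||_1 = 1.2289 + 0.0 = 1.2289


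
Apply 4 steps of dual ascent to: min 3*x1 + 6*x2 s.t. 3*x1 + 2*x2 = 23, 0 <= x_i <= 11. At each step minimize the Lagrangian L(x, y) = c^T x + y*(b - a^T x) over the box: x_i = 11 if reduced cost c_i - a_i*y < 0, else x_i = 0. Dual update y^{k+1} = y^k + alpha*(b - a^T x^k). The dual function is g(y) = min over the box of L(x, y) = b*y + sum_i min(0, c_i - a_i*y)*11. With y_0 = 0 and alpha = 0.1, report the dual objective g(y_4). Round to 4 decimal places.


Dual ascent for LP: min 3*x1 + 6*x2, 3*x1 + 2*x2 = 23, 0 <= x_i <= 11
Step 1: y^k = 0.0, reduced costs: (3.0, 6.0)
  x^k = (0.0, 0.0), subgradient = b - a^T x = 23.0
  y^{k+1} = 0.0 + 0.1*23.0 = 2.3
Step 2: y^k = 2.3, reduced costs: (-3.9, 1.4)
  x^k = (11.0, 0.0), subgradient = b - a^T x = -10.0
  y^{k+1} = 2.3 + 0.1*-10.0 = 1.3
Step 3: y^k = 1.3, reduced costs: (-0.9, 3.4)
  x^k = (11.0, 0.0), subgradient = b - a^T x = -10.0
  y^{k+1} = 1.3 + 0.1*-10.0 = 0.3
Step 4: y^k = 0.3, reduced costs: (2.1, 5.4)
  x^k = (0.0, 0.0), subgradient = b - a^T x = 23.0
  y^{k+1} = 0.3 + 0.1*23.0 = 2.6
Dual objective at y_4 = 2.6: reduced costs (-4.8, 0.8), box minimizer x = (11.0, 0.0)
g(y_4) = b*y + (c1 - a1*y)*x1 + (c2 - a2*y)*x2 = 23*2.6 + (-4.8)*11.0 + 0.8*0.0 = 59.8 - 52.8 + 0.0 = 7.0


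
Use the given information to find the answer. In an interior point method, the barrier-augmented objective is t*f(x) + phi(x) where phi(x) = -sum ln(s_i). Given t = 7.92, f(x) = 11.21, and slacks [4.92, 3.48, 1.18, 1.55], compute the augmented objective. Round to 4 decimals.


Step 1: Compute log-barrier.
ln values: [1.5933, 1.247, 0.1655, 0.4383]
phi = -(1.5933 + 1.247 + 0.1655 + 0.4383) = -3.4441
Step 2: Compute augmented objective.
t*f(x) = 7.92*11.21 = 88.7832
Total = 88.7832 - 3.4441 = 85.3391


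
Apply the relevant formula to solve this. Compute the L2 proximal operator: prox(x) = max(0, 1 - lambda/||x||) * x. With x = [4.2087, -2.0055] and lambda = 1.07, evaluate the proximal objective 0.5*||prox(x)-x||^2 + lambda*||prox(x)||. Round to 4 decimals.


Step 1: Compute ||x||.
||x|| = 4.6621
Step 2: Compute scaling factor.
scale = max(0, 1 - 1.07/4.6621) = 0.7705
Step 3: prox(x) = [3.2428, -1.5452]
||prox(x)|| = 3.5921
Step 4: Proximal objective.
0.5*||prox-x||^2 = 0.5725
lambda*||prox|| = 3.8435
Total = 4.416


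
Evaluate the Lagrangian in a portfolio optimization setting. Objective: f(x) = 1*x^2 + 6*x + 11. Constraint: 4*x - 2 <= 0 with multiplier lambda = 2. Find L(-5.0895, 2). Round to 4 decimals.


Step 1: Evaluate f(x).
f(-5.0895) = 1*(-5.0895)^2 + 6*(-5.0895) + 11 = 6.366
Step 2: Evaluate g(x).
g(-5.0895) = 4*-5.0895 - 2 = -22.358
Step 3: Compute Lagrangian.
L = 6.366 + 2*-22.358 = -38.35


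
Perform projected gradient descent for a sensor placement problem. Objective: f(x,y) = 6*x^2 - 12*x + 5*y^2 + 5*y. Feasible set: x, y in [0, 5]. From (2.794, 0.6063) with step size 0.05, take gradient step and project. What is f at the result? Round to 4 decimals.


Step 1: Compute gradient at (2.794, 0.6063).
grad_x = 2*6*2.794 - 12 = 21.528
grad_y = 2*5*0.6063 + 5 = 11.063
Step 2: Gradient step.
x_raw = 2.794 - 0.05*21.528 = 1.7176
y_raw = 0.6063 - 0.05*11.063 = 0.0532
Step 3: Project onto [0, 5].
x_proj = clip(1.7176) = 1.7176
y_proj = clip(0.0532) = 0.0532
Step 4: Evaluate f.
f(1.7176, 0.0532) = -2.6304


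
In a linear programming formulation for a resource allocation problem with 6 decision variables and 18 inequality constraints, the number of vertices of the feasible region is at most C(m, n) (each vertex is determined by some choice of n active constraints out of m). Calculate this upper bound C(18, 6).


Each vertex corresponds to some choice of n active constraints out of m, so the number of vertices is at most C(m, n) = m! / (n!(m-n)!).
m = 18, n = 6
Numerator: 18 * 17 * 16 * 15 * 14 * 13
Denominator: 6! = 720
C(18, 6) = 18564


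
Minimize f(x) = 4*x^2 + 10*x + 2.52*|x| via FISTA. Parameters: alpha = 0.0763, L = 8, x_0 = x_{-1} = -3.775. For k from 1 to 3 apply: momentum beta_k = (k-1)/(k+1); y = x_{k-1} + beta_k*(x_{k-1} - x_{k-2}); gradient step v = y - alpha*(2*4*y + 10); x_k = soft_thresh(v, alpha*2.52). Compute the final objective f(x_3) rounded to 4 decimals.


FISTA on f(x) = 4*x^2 + 10*x + 2.52*|x|
L = 8, alpha = 0.0763
Iteration 1: beta = 0.0, y = -3.775 + 0.0*(-3.775 + 3.775) = -3.775
  grad(y) = -20.2, v = y - alpha*grad = -2.2337
  prox(v) = soft_thresh(-2.2337, 0.1923) = -2.0415
Iteration 2: beta = 0.3333, y = -2.0415 + 0.3333*(-2.0415 + 3.775) = -1.4636
  grad(y) = -1.7089, v = y - alpha*grad = -1.3332
  prox(v) = soft_thresh(-1.3332, 0.1923) = -1.1409
Iteration 3: beta = 0.5, y = -1.1409 + 0.5*(-1.1409 + 2.0415) = -0.6907
  grad(y) = 4.4745, v = y - alpha*grad = -1.0321
  prox(v) = soft_thresh(-1.0321, 0.1923) = -0.8398
f(x_3) = 4*(-0.8398)^2 + 10*(-0.8398) + 2.52*|-0.8398| = -3.4607


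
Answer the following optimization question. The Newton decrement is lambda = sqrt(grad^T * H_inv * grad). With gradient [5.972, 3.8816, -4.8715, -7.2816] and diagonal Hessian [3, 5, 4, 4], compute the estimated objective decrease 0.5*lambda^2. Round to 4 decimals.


Step 1: H is diagonal, so H^(-1) * g = [1.9907, 0.7763, -1.2179, -1.8204].
Step 2: g^T H^(-1) g = sum_i g_i^2 / H_ii
  = (5.972)^2/3 + (3.8816)^2/5 + (-4.8715)^2/4 + (-7.2816)^2/4
  = 11.8883 + 3.0134 + 5.9329 + 13.2554 = 34.0899
Step 3: Objective decrease = 0.5 * g^T H^(-1) g = 17.045


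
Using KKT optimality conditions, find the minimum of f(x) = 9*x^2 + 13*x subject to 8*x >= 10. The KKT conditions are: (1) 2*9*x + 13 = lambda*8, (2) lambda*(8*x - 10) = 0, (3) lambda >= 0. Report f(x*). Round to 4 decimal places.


Step 1: Try lambda = 0 (constraint inactive).
x_unc = -13/(2*9) = -0.7222
Check: 8*-0.7222 = -5.7776 < 10 -- violated!
Step 2: Constraint must be active: 8*x = 10
x* = 10/8 = 1.25
lambda = (2*9*1.25 + 13)/8 = 4.4375
Step 3: Compute optimal value.
f(x*) = 9*1.25^2 + 13*1.25 = 30.3125


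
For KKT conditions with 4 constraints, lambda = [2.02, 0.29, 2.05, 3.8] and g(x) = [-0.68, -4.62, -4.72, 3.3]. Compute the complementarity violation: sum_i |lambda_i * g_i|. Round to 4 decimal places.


KKT complementary slackness check:
lambda_1 * g_1 = 2.02 * -0.68 = -1.3736
lambda_2 * g_2 = 0.29 * -4.62 = -1.3398
lambda_3 * g_3 = 2.05 * -4.72 = -9.676
lambda_4 * g_4 = 3.8 * 3.3 = 12.54
Total violation = 1.3736 + 1.3398 + 9.676 + 12.54 = 24.9294


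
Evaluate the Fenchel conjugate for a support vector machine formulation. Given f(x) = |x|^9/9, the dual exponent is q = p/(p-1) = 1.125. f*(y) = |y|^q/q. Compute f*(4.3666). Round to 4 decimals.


The conjugate exponent q satisfies 1/p + 1/q = 1.
p = 9, so q = 9/(9 - 1) = 1.125
|y|^q = 4.3666^1.125 = 5.25
f*(4.3666) = 5.25 / 1.125 = 4.6667


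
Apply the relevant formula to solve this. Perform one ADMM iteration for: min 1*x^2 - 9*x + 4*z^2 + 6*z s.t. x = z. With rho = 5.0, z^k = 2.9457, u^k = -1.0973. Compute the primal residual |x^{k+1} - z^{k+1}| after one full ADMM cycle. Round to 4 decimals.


ADMM iteration with rho = 5.0, z^k = 2.9457, u^k = -1.0973
Step 1: x-update.
Minimize 1*x^2 - 9*x + (5.0/2)*(x - 2.9457 - 1.0973)^2
FOC: (2*1 + 5.0)*x = 9 + 5.0*(2.9457 + 1.0973)
x^{k+1} = 4.1736
Step 2: z-update.
Minimize 4*z^2 + 6*z + (5.0/2)*(4.1736 - z - 1.0973)^2
FOC: (2*4 + 5.0)*z = -6 + 5.0*(4.1736 - 1.0973)
z^{k+1} = 0.7216
Step 3: u-update.
u^{k+1} = -1.0973 + 4.1736 - 0.7216 = 2.3546
Step 4: Primal residual = |4.1736 - 0.7216| = 3.4519


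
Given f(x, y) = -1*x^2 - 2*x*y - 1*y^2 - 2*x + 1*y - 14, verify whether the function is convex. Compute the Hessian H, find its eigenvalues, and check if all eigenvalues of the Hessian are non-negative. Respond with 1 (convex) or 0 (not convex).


The Hessian of f(x,y) = -1*x^2 - 2*x*y - 1*y^2 - 2*x + 1*y - 14 is:
H = [[-2, -2], [-2, -2]]
Trace = -2 - 2 = -4
Determinant = -2*-2 - (-2)^2 = 0
Discriminant = (-4)^2 - 4*0 = 16.0
Eigenvalues: lambda_1 = -4.0, lambda_2 = 0.0
The function is not convex.

0
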